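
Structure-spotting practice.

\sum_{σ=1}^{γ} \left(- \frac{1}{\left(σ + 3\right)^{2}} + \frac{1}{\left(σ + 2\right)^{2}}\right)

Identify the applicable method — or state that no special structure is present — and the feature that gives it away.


Method: telescoping — spot the paired structure — each term adds \frac{1}{\left(σ + 2\right)^{2}} and subtracts its successor value, which the next term restores: the definition of a telescoping chain.


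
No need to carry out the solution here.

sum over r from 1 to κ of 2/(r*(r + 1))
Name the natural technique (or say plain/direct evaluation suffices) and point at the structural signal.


Verdict: telescoping — poles of 2/(r*(r + 1)) differ by an integer, the telltale of a telescoping partial-fraction sum.


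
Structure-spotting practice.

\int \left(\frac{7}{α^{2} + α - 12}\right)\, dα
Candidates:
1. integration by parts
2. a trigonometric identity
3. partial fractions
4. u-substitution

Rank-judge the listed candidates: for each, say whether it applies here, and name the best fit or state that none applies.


Diagnosis: partial fractions — a proper rational integrand whose denominator splits into simpler factors — decompose into partial fractions first.
- integration by parts — no split into a nonconstant polynomial times one of the standard kernels — exp, sine, or cosine of a linear argument, or a logarithm — applies here.
- a trigonometric identity — there is no trigonometric structure at all — the integrand carries no sine or cosine to rewrite.
- partial fractions: applicable, and directly so.
- u-substitution: no subexpression of the integrand pairs with its own derivative as a factor — individual terms may offer their own substitutions, but any change of variable covering the whole integral would have to be constructed from outside the expression.


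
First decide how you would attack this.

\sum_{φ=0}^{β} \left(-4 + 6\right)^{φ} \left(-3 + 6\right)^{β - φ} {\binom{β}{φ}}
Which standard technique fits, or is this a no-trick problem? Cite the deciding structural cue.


Best approach: the binomial theorem — the binomial coefficients weight matched powers of (-4 + 6) and (-3 + 6), which is exactly the expansion of a binomial power.


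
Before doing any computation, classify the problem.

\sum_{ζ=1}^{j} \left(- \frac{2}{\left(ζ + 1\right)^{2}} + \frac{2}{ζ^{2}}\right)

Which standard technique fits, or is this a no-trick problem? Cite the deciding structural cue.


Verdict: telescoping — difference-of-shifts structure (each term adds \frac{2}{ζ^{2}}, then subtracts its one-index-advanced value, which the following term adds back) leaves only the first and last pieces standing.


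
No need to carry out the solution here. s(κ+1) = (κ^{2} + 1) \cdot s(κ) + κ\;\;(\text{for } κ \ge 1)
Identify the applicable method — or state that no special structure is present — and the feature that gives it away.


Verdict: a summation factor — with the index-dependent coefficient κ^{2} + 1, dividing by the cumulative product turns the left side into a pure difference.


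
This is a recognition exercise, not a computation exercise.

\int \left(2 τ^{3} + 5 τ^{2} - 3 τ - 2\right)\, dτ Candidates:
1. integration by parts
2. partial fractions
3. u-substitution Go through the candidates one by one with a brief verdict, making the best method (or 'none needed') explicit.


Diagnosis: no special technique — the integrand is a sum of constant multiples of powers of τ — integrate term by term.
- integration by parts — parts would only shuffle a directly integrable integrand.
- partial fractions: there is no rational-function structure to decompose.
- u-substitution — any workable substitution here is cosmetic — the integrand is already in directly integrable form.


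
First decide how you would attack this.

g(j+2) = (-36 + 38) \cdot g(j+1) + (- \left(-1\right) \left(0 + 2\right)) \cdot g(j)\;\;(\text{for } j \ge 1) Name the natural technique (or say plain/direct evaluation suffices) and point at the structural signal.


Technique: the characteristic-root method — because shifting j leaves the equation's coefficients unchanged, exponential trials reduce it to algebra.


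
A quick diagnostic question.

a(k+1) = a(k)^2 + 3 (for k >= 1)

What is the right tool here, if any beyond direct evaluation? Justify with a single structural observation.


Technique: no special technique — no ansatz, no master substitution, no summation factor survives the nonlinearity here.


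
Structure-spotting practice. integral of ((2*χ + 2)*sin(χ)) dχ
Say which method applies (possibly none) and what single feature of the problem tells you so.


Method: integration by parts — a polynomial factor 2*χ + 2 multiplies sin(χ); differentiating 2*χ + 2 lowers its degree while sin(χ) integrates cleanly, so parts wins.


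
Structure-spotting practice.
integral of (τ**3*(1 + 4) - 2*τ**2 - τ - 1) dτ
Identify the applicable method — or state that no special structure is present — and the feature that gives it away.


Technique: no special technique — every term is a constant multiple of a power of τ; term-wise power-rule integration needs no preliminary transformation.


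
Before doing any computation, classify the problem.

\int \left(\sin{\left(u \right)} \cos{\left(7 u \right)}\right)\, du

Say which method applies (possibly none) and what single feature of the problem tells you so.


Best approach: a trigonometric identity — the identity turns \sin{\left(u \right)} \cos{\left(7 u \right)} into two lone cosines/sines, each trivially integrable.


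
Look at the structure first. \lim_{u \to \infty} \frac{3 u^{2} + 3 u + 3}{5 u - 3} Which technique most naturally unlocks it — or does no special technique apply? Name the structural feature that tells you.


Diagnosis: dominant-term comparison — growth-rate triage: the leading powers of u decide the limit, everything else is noise. Differentiating the expression as a single quotient would eventually settle it as well; matching dominant growth settles it immediately.


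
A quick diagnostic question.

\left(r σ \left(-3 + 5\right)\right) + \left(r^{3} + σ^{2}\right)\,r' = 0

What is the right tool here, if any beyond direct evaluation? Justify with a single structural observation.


Diagnosis: the exact-equation method — because the two cross partials coincide, the form is conservative as written — recover its potential in (σ, r).


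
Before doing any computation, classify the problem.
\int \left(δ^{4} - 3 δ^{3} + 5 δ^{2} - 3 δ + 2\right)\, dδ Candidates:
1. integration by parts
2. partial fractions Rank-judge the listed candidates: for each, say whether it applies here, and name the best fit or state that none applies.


Technique: no special technique — nothing composite, nothing rational, nothing trigonometric — each constant-multiple power of δ integrates by the power rule alone.
- integration by parts — parts would only shuffle a directly integrable integrand.
- partial fractions: there is no rational-function structure to decompose.


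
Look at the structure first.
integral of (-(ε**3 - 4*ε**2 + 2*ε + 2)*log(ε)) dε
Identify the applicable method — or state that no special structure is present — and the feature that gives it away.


Diagnosis: integration by parts — with u = log(ε) the logarithm disappears after one differentiation, leaving a power-rule integral.


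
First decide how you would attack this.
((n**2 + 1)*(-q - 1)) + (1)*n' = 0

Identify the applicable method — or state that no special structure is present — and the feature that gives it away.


Diagnosis: separation of variables — solved for the derivative, the right side splits multiplicatively into a function of each variable alone — divide and integrate each side.


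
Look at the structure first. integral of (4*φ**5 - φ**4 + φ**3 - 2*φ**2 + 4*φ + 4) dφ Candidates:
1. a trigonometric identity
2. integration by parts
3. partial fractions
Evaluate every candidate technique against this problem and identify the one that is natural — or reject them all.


Technique: no special technique — nothing composite, nothing rational, nothing trigonometric — each constant-multiple power of φ integrates by the power rule alone.
- a trigonometric identity: with no trigonometric functions present, identity rewriting has no target.
- integration by parts: splitting off a factor buys nothing — the integrand integrates directly without parts.
- partial fractions — the expression is not a ratio of polynomials that decomposes further.


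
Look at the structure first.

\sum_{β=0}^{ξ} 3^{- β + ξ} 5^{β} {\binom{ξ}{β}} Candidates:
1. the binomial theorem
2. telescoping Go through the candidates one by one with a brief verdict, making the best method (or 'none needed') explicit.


Technique: the binomial theorem — the summand is term β of a binomial expansion in 5 and 3; the whole sum is a single power.
- the binomial theorem: yes, a natural case for it.
- telescoping: the summand is not presented as a shifted difference — a telescoping rewrite may exist, but the displayed structure does not offer one.


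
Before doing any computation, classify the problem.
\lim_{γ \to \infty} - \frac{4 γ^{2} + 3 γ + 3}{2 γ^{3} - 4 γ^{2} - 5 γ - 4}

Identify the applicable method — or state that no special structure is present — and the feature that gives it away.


Best approach: dominant-term comparison — at large γ only the top-degree terms survive; compare the leading terms and the limit falls out. As a single quotient, the ∞/∞ shape would yield to repeated differentiation as well — the growth comparison gets there in one look.


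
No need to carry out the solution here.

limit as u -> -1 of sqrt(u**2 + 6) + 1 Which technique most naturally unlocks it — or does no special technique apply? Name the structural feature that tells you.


Verdict: no special technique — the function is continuous at -1; evaluation is itself the limit, no machinery required.


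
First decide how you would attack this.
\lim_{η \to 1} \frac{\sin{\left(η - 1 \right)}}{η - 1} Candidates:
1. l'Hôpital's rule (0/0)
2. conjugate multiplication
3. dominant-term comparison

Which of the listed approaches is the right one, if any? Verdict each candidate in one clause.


Best approach: l'Hôpital's rule (0/0) — plug in 1: top and bottom both hit zero, so differentiate each and retry. A local series expansion at the point resolves it as well; the rule is the packaged version of that step.
- l'Hôpital's rule (0/0): applicable, and directly so.
- conjugate multiplication: multiplying by a conjugate would not remove any indeterminacy here.
- dominant-term comparison — this limit is not decided by comparing leading-term growth at infinity.


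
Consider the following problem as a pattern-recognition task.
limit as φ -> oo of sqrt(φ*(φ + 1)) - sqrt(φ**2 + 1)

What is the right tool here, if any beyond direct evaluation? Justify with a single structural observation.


Best approach: conjugate multiplication — turning the difference into a conjugate-rationalized ratio makes the limit readable.


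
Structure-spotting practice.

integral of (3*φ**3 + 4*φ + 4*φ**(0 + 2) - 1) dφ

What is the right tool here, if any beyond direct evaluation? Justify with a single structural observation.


Diagnosis: no special technique — scan for structure and find none: constant multiples of powers of φ, integrate directly.


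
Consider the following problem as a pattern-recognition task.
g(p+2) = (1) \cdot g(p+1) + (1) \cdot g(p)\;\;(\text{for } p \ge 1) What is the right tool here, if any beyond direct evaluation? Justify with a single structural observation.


Best approach: the characteristic-root method — no index-dependence in the weights and nothing inhomogeneous: classic characteristic-equation setup.


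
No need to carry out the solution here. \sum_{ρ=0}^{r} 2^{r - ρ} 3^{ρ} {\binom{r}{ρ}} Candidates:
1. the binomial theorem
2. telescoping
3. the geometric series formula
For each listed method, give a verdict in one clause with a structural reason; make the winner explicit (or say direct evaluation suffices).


Diagnosis: the binomial theorem — the binomial coefficients weight matched powers of 3 and 2, which is exactly the expansion of a binomial power.
- the binomial theorem: yes, a natural case for it.
- telescoping: computed from the summand as displayed, the partial sums build up without the pairwise collapse telescoping exploits.
- the geometric series formula: the term-to-term ratio changes with the index, so the geometric formula cannot close it.


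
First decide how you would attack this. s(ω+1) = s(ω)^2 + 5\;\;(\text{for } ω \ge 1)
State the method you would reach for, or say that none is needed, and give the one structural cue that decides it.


Verdict: no special technique — the unknown sequence enters the update nonlinearly, so no linear method fits the recurrence as written — direct iteration remains.


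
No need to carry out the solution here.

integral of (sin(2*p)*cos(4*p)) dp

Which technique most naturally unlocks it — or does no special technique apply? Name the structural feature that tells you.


Verdict: a trigonometric identity — the product sin(2*p)*cos(4*p) converts to a sum of single-frequency sinusoids via the product-to-sum identity.


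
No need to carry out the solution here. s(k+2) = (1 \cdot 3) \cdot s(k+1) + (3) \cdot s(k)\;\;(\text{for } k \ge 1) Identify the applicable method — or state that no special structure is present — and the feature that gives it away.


Technique: the characteristic-root method — the recurrence treats every index alike (constant coefficients, no forcing) — precisely the regime where r^k trials close it.


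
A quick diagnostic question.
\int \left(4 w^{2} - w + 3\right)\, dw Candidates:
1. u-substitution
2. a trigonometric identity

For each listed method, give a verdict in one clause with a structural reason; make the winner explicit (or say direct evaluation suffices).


Method: no special technique — nothing composite, nothing rational, nothing trigonometric — each constant-multiple power of w integrates by the power rule alone.
- u-substitution: no substitution does more than relabel what direct integration already handles.
- a trigonometric identity — no sine or cosine appears, so there is nothing for a trigonometric identity to act on.


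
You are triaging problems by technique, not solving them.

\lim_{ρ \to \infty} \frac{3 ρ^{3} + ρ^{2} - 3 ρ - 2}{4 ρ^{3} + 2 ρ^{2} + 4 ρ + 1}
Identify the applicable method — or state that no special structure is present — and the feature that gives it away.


Diagnosis: dominant-term comparison — at large ρ only the top-degree terms survive; compare the leading terms and the limit falls out. l'Hôpital's at-infinity variant applies to the expression viewed as a single quotient; the leading-term comparison is the direct route.


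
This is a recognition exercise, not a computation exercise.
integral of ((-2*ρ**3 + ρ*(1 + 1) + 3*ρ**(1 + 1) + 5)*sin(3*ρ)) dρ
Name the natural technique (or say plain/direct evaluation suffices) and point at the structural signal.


Best approach: integration by parts — the integrand splits as (-2*ρ**3 + ρ*(1 + 1) + 3*ρ**(1 + 1) + 5) times sin(3*ρ) — repeatedly differentiating the polynomial part kills it, which is the parts ladder.


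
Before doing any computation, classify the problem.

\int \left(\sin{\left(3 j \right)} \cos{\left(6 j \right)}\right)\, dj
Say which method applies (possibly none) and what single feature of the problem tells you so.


Method: a trigonometric identity — distinct frequencies under one product (\sin{\left(3 j \right)} \cos{\left(6 j \right)}): the product-to-sum identity is the systematic route to an integrable form.


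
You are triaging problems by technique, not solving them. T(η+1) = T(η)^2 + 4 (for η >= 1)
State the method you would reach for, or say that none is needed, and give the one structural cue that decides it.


Best approach: no special technique — the update rule curves (it is not linear in the unknown sequence), so no superposition-based closed form attaches — iterate or study it directly.


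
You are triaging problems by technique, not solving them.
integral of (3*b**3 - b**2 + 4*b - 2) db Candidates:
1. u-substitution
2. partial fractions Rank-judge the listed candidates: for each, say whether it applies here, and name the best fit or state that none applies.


Best approach: no special technique — scan for structure and find none: constant multiples of powers of b, integrate directly.
- u-substitution: no substitution does more than relabel what direct integration already handles.
- partial fractions: the expression is not a ratio of polynomials that decomposes further.


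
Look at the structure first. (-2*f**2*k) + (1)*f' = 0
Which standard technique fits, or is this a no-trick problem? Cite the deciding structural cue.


Method: separation of variables — a product of single-variable factors, 2*k and f**2 — the textbook separable form.


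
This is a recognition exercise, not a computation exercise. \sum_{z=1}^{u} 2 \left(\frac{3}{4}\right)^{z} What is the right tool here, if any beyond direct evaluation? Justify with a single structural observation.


Diagnosis: the geometric series formula — the ratio of consecutive terms is the constant \frac{3}{4}, independent of the index — a geometric sum.


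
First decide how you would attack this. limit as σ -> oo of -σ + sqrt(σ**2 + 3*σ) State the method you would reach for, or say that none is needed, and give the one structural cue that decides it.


Technique: conjugate multiplication — this difference gives up after one conjugate multiplication — the radical structure cancels against its conjugate.


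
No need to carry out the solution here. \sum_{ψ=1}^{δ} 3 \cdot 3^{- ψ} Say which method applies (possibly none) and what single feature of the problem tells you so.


Verdict: the geometric series formula — consecutive terms stand in a fixed index-free ratio — the geometric sum formula closes it.


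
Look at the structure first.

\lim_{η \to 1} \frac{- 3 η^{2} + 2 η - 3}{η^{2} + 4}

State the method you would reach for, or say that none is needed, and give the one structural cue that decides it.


Diagnosis: no special technique — nothing blocks direct substitution at 1: plug in and finish.


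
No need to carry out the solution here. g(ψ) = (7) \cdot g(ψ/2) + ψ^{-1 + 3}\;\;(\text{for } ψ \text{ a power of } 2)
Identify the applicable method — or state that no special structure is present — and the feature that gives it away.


Technique: the master substitution — the argument shrinks by the factor 2, so measure the index on a logarithmic scale and the recursion becomes a shift.


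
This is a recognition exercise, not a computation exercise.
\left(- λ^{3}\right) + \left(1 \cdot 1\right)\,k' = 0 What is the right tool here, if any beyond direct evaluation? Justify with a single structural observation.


Verdict: no special technique — the slope is a function of λ alone, so integrate both sides directly.


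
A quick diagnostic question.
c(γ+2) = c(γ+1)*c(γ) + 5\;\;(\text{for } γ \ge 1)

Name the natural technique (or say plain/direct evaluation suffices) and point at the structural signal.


Best approach: no special technique — the sequence value feeds back through itself nonlinearly — linear superposition fails, and every superposition-based closed form fails with it.


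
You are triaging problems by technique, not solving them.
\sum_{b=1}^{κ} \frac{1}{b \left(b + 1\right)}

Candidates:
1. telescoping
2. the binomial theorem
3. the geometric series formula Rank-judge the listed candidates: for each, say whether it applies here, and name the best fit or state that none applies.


Diagnosis: telescoping — split \frac{1}{b \left(b + 1\right)} by partial fractions and the pieces are one function at shifted arguments — interior terms cancel.
- telescoping: yes, a natural case for it.
- the binomial theorem: there is no sum-raised-to-a-power identity hiding in these terms.
- the geometric series formula — the term-to-term ratio changes with the index, so the geometric formula cannot close it.


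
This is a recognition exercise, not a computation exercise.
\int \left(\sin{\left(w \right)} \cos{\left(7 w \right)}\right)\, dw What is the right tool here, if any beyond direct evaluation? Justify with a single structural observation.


Method: a trigonometric identity — cross-frequency products like \sin{\left(w \right)} \cos{\left(7 w \right)} are the textbook product-to-sum case — the identity converts them to directly integrable sinusoids.


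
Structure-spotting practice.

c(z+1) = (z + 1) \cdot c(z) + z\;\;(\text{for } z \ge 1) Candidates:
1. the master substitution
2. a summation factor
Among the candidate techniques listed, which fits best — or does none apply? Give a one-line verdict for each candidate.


Technique: a summation factor — first-order, linear, moving coefficient z + 1: the discrete analogue of an integrating factor handles it.
- the master substitution — this is shift-type recursion, outside the divide-and-conquer template.
- a summation factor — applies; the problem has the shape this method handles.


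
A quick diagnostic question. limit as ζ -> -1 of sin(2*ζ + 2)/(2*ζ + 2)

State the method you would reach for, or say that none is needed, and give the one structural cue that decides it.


Best approach: l'Hôpital's rule (0/0) — substituting -1 gives 0 over 0; differentiate top and bottom once and re-evaluate. Expanding numerator and denominator to first order gives the same value — the rule automates exactly that.


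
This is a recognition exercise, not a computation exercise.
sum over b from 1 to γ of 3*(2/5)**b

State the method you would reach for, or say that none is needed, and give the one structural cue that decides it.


Verdict: the geometric series formula — check a ratio of consecutive terms: it is 2/5, independent of the index, so the geometric formula closes the sum.


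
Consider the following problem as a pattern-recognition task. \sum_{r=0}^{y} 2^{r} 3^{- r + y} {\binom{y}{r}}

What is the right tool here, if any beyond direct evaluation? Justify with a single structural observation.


Diagnosis: the binomial theorem — binomial coefficients against complementary powers of 2 and 3: recognize the binomial expansion and resum.


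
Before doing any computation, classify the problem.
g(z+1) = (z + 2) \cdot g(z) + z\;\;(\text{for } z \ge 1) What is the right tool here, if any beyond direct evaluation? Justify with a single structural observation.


Best approach: a summation factor — normalize by the running product of z + 2: the left side becomes a difference, and differences sum.


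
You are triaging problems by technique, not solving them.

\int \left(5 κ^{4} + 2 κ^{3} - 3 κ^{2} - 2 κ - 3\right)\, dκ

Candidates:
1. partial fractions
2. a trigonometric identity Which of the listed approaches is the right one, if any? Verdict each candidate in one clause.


Technique: no special technique — scan for structure and find none: constant multiples of powers of κ, integrate directly.
- partial fractions — there is no rational-function structure to decompose.
- a trigonometric identity — no sine or cosine appears, so there is nothing for a trigonometric identity to act on.


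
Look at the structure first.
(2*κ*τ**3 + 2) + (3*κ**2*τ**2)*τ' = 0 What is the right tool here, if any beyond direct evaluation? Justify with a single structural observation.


Verdict: the exact-equation method — checking ∂/∂τ of 2*κ*τ**3 + 2 against ∂/∂κ of 3*κ**2*τ**2: they match — the equation is exact as it stands.


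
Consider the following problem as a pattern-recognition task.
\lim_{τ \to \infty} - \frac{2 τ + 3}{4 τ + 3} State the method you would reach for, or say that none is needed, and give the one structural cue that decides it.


Diagnosis: dominant-term comparison — as τ grows, only the highest-degree terms matter — compare leading terms and read the limit off. l'Hôpital's at-infinity variant applies to the expression viewed as a single quotient; the leading-term comparison is the direct route.


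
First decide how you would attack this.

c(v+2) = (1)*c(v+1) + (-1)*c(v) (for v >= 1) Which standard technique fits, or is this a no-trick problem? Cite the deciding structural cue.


Method: the characteristic-root method — fixed numeric weights on consecutive terms and no forcing term added: the root method in its home territory.


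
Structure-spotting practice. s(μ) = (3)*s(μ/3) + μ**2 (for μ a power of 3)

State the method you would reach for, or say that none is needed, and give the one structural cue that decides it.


Technique: the master substitution — the recursive call is at index μ/3 rather than a shift, a divide-and-conquer shape — substituting μ = 3^m linearizes it.


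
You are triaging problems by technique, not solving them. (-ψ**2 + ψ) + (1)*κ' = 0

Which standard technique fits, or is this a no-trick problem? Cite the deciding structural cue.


Verdict: no special technique — solved for the derivative, κ never appears on the right — this is a direct integration in ψ, not a differential-equations problem at heart.


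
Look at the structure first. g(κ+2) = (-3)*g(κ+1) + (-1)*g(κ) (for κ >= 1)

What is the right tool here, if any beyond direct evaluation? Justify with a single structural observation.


Verdict: the characteristic-root method — shift-invariance with fixed coefficients calls for exponential trials; the characteristic polynomial finds every r^κ.


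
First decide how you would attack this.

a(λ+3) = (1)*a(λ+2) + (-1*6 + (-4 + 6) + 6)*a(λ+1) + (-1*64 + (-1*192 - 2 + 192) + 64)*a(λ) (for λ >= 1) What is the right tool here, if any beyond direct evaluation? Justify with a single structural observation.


Method: the characteristic-root method — shift-invariance with fixed coefficients calls for exponential trials; the characteristic polynomial finds every r^λ.


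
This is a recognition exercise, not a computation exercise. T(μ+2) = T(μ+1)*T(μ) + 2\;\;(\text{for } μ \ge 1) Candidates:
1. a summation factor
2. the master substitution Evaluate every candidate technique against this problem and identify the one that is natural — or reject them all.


Method: no special technique — the unknown enters the rule nonlinearly, not as a weighted sum — no linear method is even well-posed.
- a summation factor — no summation factor applies — the rule is not linear in the sequence values.
- the master substitution: no fixed divisor shrinks the index between calls.


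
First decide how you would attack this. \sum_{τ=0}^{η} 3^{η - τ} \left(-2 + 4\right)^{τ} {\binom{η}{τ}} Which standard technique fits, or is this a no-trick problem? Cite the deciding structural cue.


Verdict: the binomial theorem — the summand is term τ of a binomial expansion in (-2 + 4) and 3; the whole sum is a single power.


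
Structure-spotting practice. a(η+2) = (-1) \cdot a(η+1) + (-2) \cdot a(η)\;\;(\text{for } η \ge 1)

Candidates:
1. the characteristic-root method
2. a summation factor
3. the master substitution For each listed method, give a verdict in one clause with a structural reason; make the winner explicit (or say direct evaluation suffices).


Technique: the characteristic-root method — linear, homogeneous, constant coefficients: solutions of the form r^η exist — find the roots of the characteristic polynomial.
- the characteristic-root method: applies; the problem has the shape this method handles.
- a summation factor: the recurrence reaches back more than one step, outside the first-order family a summation factor normalizes.
- the master substitution — the recursion steps by a constant offset, so exponential reindexing is pointless.


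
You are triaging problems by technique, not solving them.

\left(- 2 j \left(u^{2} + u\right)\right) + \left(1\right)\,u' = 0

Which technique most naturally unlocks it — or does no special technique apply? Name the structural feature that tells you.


Best approach: separation of variables — separating collects all u-dependence with the derivative and leaves all j-dependence opposite: variables separate. This doubles as a Bernoulli equation in the unknown as written; dividing and integrating works on it directly.


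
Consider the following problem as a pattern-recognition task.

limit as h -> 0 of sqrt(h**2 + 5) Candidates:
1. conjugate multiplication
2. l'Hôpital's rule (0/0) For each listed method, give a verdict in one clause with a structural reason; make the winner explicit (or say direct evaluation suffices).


Technique: no special technique — nothing blocks direct substitution at 0: plug in and finish.
- conjugate multiplication — there are no radicals in tension whose conjugate would simplify matters.
- l'Hôpital's rule (0/0) — substituting the point produces a determinate value, not a 0 over 0 clash.


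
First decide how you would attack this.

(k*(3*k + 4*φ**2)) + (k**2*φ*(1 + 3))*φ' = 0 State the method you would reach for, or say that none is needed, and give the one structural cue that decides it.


Best approach: the exact-equation method — equality of cross partials is the green light — assemble the potential function term by term.


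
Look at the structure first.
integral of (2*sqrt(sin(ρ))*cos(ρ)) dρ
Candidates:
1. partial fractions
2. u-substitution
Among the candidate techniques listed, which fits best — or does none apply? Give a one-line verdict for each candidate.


Technique: u-substitution — collected, the integrand has one factor that is, up to a constant, the derivative of an inner expression the rest depends on — substitute for that inner expression.
- partial fractions — the expression is not a ratio of polynomials that decomposes further.
- u-substitution: yes — fits the structure here.


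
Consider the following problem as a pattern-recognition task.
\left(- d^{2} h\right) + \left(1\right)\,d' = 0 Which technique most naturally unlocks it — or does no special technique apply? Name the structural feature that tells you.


Best approach: separation of variables — one side of the product carries the independent variable, the other the unknown — the textbook separation shape.


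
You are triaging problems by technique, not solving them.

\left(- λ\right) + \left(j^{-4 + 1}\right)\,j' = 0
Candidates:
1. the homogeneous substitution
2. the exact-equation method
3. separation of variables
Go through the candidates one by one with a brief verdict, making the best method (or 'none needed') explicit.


Method: separation of variables — separating collects all j-dependence with the derivative and leaves all λ-dependence opposite: variables separate.
- the homogeneous substitution: the slope changes under joint rescaling, failing the degree-zero test.
- the exact-equation method: any potential here is of the trivial single-variable kind; the exact method earns its name only with genuine cross terms.
- separation of variables: yes, a natural case for it.


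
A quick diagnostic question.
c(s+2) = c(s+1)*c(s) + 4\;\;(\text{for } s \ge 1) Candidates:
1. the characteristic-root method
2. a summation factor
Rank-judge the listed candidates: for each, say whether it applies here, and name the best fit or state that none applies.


Diagnosis: no special technique — nonlinear feedback in the recursion rules out every root- or factor-based technique.
- the characteristic-root method: nonlinearity rules out exponential-mode superposition from the start.
- a summation factor: no summation factor applies — the rule is not linear in the sequence values.


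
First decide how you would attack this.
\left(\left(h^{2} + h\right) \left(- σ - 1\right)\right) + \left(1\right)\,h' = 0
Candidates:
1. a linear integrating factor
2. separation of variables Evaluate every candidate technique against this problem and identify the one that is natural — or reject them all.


Method: separation of variables — all dependence on the two variables factors apart, the defining separable shape. A Bernoulli rewrite would carry it as the equation stands — separating the variables needs no rearrangement either.
- a linear integrating factor — the unknown enters nonlinearly (through a power, a denominator, or a transcendental function), which the linear integrating-factor recipe cannot absorb as-is — any repair would come from a preliminary substitution, not the factor.
- separation of variables: applies; the problem has the shape this method handles.


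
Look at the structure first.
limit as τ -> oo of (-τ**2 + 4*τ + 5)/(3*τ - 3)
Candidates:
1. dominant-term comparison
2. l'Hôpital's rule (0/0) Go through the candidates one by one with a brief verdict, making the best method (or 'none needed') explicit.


Technique: dominant-term comparison — divide through by the highest power of τ; every lower-order term dies and the dominant terms decide the limit.
- dominant-term comparison: yes, a natural case for it.
- l'Hôpital's rule (0/0) — no 0/0 form appears: written as one quotient, top and bottom both grow without bound, and the ratio is decided by their leading terms.


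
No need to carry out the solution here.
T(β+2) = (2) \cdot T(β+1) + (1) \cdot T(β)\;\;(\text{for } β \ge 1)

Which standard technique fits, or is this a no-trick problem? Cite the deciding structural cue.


Verdict: the characteristic-root method — constant coefficients and linearity mean the ansatz r^β reduces it to solving the characteristic polynomial.


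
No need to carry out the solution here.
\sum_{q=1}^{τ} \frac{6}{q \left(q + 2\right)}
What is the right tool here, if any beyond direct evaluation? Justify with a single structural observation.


Method: telescoping — the summand \frac{6}{q \left(q + 2\right)} decomposes into fractions whose poles differ by an integer shift — the series collapses.


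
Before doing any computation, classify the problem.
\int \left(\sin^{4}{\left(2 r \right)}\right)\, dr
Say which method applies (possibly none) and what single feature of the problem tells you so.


Diagnosis: a trigonometric identity — reduce \sin^{4}{\left(2 r \right)} with the power-reduction formula and the integral becomes first-degree trigonometry.


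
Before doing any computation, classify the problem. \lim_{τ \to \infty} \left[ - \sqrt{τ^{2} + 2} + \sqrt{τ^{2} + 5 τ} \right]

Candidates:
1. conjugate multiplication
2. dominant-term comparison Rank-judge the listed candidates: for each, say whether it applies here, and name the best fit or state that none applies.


Best approach: conjugate multiplication — divergence minus divergence hides a finite answer — expose it by pairing \sqrt{τ^{2} + 5 τ} - \sqrt{τ^{2} + 2} with its conjugate.
- conjugate multiplication — a fit — the right tool for this form.
- dominant-term comparison — this is not a rational comparison of growth rates at infinity.


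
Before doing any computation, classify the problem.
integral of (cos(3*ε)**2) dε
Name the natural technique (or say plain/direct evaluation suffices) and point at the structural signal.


Best approach: a trigonometric identity — cos(3*ε)**2 calls for power reduction: rewrite via double angles before any antiderivative is attempted.


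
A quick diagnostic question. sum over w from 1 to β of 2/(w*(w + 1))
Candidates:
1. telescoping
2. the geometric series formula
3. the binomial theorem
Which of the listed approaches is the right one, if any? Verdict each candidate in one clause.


Verdict: telescoping — integer-spaced poles in 2/(w*(w + 1)) are the telescoping signature in disguise.
- telescoping: applicable, and directly so.
- the geometric series formula — consecutive terms are not related by a fixed multiplier.
- the binomial theorem — the terms lack the binomial-coefficient-weighted complementary-power pattern of an expansion.


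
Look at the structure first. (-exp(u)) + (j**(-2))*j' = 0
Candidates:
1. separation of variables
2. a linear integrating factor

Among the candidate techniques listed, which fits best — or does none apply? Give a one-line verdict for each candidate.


Verdict: separation of variables — solved for the derivative, the right side splits multiplicatively into a function of each variable alone — divide and integrate each side.
- separation of variables — applies; the problem has the shape this method handles.
- a linear integrating factor — a nonlinear term in the unknown puts this outside the integrating-factor template.


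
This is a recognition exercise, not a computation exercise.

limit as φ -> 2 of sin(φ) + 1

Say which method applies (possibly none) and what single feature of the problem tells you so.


Method: no special technique — the expression is continuous at 2 — substitute and evaluate; no indeterminate form appears.


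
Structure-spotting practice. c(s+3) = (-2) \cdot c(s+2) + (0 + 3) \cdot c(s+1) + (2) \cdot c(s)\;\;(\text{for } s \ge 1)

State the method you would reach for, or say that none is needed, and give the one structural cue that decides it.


Diagnosis: the characteristic-root method — try a geometric ansatz r^s: constant coefficients turn the recurrence into one polynomial equation in r.


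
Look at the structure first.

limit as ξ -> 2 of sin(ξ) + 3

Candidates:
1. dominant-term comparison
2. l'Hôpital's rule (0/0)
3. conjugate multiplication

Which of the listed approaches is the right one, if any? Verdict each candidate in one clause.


Technique: no special technique — the expression is continuous at the evaluation point — substitute directly; no indeterminate form appears.
- dominant-term comparison — this limit is not decided by comparing leading-term growth at infinity.
- l'Hôpital's rule (0/0): substituting the point gives a finite value outright — there is no indeterminate clash to repair.
- conjugate multiplication — the conjugate move applies to radical differences, which this is not.


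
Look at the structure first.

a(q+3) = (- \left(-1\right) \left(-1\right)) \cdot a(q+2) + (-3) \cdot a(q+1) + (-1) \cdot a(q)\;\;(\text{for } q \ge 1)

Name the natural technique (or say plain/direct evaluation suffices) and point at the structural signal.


Technique: the characteristic-root method — the recurrence treats every index alike (constant coefficients, no forcing) — precisely the regime where r^q trials close it.


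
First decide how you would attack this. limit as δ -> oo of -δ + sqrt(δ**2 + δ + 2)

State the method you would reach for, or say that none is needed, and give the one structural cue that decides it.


Diagnosis: conjugate multiplication — sqrt(δ**2 + δ + 2) and δ both blow up, but their difference is tame once the conjugate rationalizes it.


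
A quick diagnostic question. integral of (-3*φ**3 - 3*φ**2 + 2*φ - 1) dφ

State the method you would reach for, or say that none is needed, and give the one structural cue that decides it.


Verdict: no special technique — a term-by-term power-rule job in φ; no substitution or rearrangement earns its keep here.


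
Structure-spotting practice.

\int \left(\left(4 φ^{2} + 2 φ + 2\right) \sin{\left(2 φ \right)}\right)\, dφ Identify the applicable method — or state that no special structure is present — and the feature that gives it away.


Best approach: integration by parts — a polynomial factor 4 φ^{2} + 2 φ + 2 multiplies \sin{\left(2 φ \right)}; differentiating 4 φ^{2} + 2 φ + 2 lowers its degree while \sin{\left(2 φ \right)} integrates cleanly, so parts wins.
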